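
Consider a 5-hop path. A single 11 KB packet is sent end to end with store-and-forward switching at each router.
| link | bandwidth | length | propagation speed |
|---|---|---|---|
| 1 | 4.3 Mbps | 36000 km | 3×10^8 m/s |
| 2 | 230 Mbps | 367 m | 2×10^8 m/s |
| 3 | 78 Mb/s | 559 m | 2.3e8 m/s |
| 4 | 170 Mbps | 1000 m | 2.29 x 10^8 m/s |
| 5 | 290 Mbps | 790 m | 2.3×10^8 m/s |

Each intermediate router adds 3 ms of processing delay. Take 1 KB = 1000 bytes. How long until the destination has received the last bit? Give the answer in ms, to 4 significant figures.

L = 88000 bits.
Transmission delays (L/R per hop): 20.4651, 0.382609, 1.12821, 0.517647, 0.303448 ms; sum = 22.797 ms.
Propagation delays (d/s per hop): 120, 0.001835, 0.00243043, 0.00436681, 0.00343478 ms; sum = 120.012 ms.
Processing at 4 router(s): 4 × 3 ms = 12 ms.
End-to-end = 154.8 ms.

154.8 ms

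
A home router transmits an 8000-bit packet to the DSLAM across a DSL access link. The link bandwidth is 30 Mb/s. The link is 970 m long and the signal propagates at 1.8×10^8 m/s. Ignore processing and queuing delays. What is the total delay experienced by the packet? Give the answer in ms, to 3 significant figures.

Transmission delay = L/R = 8000 / 30000000 = 0.266667 ms.
Propagation delay = d/s = 970 m / 180000000 m/s = 0.00538889 ms.
Total = 0.272 ms.

0.272 ms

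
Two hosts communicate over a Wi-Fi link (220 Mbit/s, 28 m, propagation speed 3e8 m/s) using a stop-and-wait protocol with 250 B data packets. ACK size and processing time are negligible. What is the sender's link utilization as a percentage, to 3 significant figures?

98.0 %

t_tx = L/R = 2000/220000000 = 9.09091e-06 s.
t_prop = 28/300000000 = 9.33333e-08 s; RTT = 1.86667e-07 s.
Cycle = t_tx + RTT = 9.27758e-06 s.
Utilization = t_tx / cycle = 9.09091e-06/9.27758e-06 = 98.0 %.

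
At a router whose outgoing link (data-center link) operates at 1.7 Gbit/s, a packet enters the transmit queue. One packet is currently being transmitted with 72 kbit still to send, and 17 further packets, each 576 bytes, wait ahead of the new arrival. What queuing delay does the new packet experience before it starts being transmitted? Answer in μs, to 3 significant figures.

Each queued packet: L/R = 4608/1700000000 = 2.71059 μs.
17 queued → 46.08 μs.
Plus remaining 72000 bits of current packet: 42.3529 μs.
Queuing delay = 88.4 μs.

88.4 μs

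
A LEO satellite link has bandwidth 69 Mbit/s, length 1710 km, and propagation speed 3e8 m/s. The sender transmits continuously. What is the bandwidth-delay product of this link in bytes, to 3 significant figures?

49200 bytes

Propagation delay = 1710000 / 300000000 = 0.0057 s.
BDP = R × t_prop = 69000000 × 0.0057 = 393300 bits.
In bytes: 393300/8 = 49200 bytes.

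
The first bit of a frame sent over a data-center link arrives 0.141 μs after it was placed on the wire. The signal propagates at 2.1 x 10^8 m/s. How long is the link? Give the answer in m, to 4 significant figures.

29.61 m

d = s × t_prop = 210000000 × 1.41e-07 = 29.61 m.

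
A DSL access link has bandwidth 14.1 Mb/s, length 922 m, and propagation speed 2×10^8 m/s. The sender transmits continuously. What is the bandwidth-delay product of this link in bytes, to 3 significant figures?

8.13 bytes

Propagation delay = 922 / 200000000 = 4.61e-06 s.
BDP = R × t_prop = 14100000 × 4.61e-06 = 65.001 bits.
In bytes: 65.001/8 = 8.13 bytes.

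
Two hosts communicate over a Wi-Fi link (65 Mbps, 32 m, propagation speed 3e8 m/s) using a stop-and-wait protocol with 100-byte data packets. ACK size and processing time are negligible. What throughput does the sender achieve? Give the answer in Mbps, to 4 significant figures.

t_tx = L/R = 800/65000000 = 1.23077e-05 s.
t_prop = 32/300000000 = 1.06667e-07 s; RTT = 2.13333e-07 s.
Cycle = t_tx + RTT = 1.2521e-05 s.
Throughput = L / cycle = 800 / 1.2521e-05 = 63.89 Mbps.

63.89 Mbps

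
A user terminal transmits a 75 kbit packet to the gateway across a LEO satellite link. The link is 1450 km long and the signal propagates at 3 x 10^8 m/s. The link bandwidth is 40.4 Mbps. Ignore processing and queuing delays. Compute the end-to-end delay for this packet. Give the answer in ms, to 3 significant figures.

L = 75000 bits.
Transmission delay = L/R = 75000 / 40400000 = 1.85644 ms.
Propagation delay = d/s = 1450000 m / 300000000 m/s = 4.83333 ms.
Total = 6.69 ms.

6.69 ms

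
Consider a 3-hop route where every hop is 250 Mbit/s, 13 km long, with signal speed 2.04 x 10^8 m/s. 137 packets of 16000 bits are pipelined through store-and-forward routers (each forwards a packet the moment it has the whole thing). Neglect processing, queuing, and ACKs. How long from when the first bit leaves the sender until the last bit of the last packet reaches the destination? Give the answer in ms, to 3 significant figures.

Per-hop transmission t_tx = L/R = 16000/250000000 = 0.064 ms.
Per-hop propagation t_prop = 13000/204000000 = 0.0637255 ms.
Pipeline fill: first packet needs 3·t_tx to clear all hops; remaining 136 packets each add one t_tx.
Total = (3+137-1)·t_tx + 3·t_prop = 139·0.064 + 3·0.0637255 = 9.09 ms.

9.09 ms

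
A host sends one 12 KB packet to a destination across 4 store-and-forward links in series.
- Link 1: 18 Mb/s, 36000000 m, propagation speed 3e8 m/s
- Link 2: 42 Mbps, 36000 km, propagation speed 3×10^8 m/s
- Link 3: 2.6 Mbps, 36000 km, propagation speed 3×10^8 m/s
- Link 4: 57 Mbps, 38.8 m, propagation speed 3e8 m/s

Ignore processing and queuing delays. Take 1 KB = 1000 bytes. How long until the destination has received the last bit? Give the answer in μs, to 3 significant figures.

406000 μs

L = 96000 bits.
Transmission delays (L/R per hop): 5333.33, 2285.71, 36923.1, 1684.21 μs; sum = 46226.3 μs.
Propagation delays (d/s per hop): 120000, 120000, 120000, 0.129333 μs; sum = 360000 μs.
End-to-end = 406000 μs.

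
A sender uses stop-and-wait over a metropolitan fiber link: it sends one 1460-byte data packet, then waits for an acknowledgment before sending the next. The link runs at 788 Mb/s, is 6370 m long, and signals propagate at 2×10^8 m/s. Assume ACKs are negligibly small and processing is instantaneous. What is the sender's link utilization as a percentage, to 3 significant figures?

18.9 %

t_tx = L/R = 11680/788000000 = 1.48223e-05 s.
t_prop = 6370/200000000 = 3.185e-05 s; RTT = 6.37e-05 s.
Cycle = t_tx + RTT = 7.85223e-05 s.
Utilization = t_tx / cycle = 1.48223e-05/7.85223e-05 = 18.9 %.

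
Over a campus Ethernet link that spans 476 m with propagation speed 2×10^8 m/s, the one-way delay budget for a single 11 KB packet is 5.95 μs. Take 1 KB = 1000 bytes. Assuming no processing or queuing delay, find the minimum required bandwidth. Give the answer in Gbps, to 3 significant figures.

24.6 Gbps

L = 88000 bits.
Propagation delay = 476 / 200000000 = 2.38 μs.
Transmission budget = 5.95 − 2.38 = 3.57 μs.
R ≥ L / t_tx = 88000 bits / 3.57e-06 s = 24.6 Gbps.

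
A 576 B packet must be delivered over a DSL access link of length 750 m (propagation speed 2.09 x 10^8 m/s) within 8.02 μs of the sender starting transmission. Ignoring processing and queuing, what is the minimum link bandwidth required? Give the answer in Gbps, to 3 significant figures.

1.04 Gbps

L = 4608 bits.
Propagation delay = 750 / 209000000 = 3.58852 μs.
Transmission budget = 8.02 − 3.58852 = 4.43148 μs.
R ≥ L / t_tx = 4608 bits / 4.43148e-06 s = 1.04 Gbps.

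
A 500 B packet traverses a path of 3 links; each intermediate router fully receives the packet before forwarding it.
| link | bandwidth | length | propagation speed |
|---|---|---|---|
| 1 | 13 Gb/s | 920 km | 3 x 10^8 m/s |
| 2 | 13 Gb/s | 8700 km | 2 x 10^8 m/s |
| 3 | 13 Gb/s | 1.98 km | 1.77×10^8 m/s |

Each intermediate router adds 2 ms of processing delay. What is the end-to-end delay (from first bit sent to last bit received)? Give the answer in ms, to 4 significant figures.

L = 500 × 8 = 4000 bits.
Transmission delay per hop = L/R = 4000/13000000000 = 0.000307692 ms; 3 hops → 0.000923077 ms.
Propagation delays (d/s per hop): 3.06667, 43.5, 0.0111864 ms; sum = 46.5779 ms.
Processing at 2 router(s): 2 × 2 ms = 4 ms.
End-to-end = 50.58 ms.

50.58 ms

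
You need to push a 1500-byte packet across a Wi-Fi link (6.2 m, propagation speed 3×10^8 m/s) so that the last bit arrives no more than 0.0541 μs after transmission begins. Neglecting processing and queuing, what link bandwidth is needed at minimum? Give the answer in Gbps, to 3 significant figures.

359 Gbps

L = 12000 bits.
Propagation delay = 6.2 / 300000000 = 0.0206667 μs.
Transmission budget = 0.0541 − 0.0206667 = 0.0334333 μs.
R ≥ L / t_tx = 12000 bits / 3.34333e-08 s = 359 Gbps.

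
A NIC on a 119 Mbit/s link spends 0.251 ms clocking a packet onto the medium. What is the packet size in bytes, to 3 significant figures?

L = R × t_tx = 119000000 b/s × 0.000251 s = 29869 bits.
In bytes: 29869 / 8 = 3730 bytes.

3730 bytes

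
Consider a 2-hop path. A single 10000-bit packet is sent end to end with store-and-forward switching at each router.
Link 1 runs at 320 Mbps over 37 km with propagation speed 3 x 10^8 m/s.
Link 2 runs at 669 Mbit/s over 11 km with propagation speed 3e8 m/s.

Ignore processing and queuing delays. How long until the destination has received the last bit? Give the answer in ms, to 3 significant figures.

0.206 ms

Transmission delays (L/R per hop): 0.03125, 0.0149477 ms; sum = 0.0461977 ms.
Propagation delays (d/s per hop): 0.123333, 0.0366667 ms; sum = 0.16 ms.
End-to-end = 0.206 ms.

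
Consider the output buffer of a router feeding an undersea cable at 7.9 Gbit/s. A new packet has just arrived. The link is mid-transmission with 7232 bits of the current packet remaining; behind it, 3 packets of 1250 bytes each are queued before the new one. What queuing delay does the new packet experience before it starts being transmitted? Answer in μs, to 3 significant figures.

4.71 μs

Each queued packet: L/R = 10000/7900000000 = 1.26582 μs.
3 queued → 3.79747 μs.
Plus remaining 7232 bits of current packet: 0.915443 μs.
Queuing delay = 4.71 μs.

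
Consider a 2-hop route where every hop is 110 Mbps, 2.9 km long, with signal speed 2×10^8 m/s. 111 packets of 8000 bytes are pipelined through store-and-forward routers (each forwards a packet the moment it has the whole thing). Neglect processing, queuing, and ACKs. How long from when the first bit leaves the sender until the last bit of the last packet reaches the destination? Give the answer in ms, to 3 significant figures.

65.2 ms

Per-hop transmission t_tx = L/R = 64000/110000000 = 0.581818 ms.
Per-hop propagation t_prop = 2900/200000000 = 0.0145 ms.
Pipeline fill: first packet needs 2·t_tx to clear all hops; remaining 110 packets each add one t_tx.
Total = (2+111-1)·t_tx + 2·t_prop = 112·0.581818 + 2·0.0145 = 65.2 ms.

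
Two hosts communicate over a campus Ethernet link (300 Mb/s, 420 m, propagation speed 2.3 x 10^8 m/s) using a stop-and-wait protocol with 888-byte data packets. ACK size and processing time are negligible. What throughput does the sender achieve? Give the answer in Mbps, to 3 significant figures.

t_tx = L/R = 7104/300000000 = 2.368e-05 s.
t_prop = 420/2.3e+08 = 1.82609e-06 s; RTT = 3.65217e-06 s.
Cycle = t_tx + RTT = 2.73322e-05 s.
Throughput = L / cycle = 7104 / 2.73322e-05 = 260 Mbps.

260 Mbps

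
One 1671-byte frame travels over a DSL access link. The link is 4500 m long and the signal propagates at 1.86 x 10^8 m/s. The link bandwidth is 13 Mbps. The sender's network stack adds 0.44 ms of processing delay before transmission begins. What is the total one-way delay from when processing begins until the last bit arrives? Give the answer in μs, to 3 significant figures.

1490 μs

L = 1671 × 8 = 13368 bits.
Transmission delay = L/R = 13368 / 13000000 = 1028.31 μs.
Propagation delay = d/s = 4500 m / 186000000 m/s = 24.1935 μs.
Plus processing delay 0.44 ms = 440 μs.
Total = 1490 μs.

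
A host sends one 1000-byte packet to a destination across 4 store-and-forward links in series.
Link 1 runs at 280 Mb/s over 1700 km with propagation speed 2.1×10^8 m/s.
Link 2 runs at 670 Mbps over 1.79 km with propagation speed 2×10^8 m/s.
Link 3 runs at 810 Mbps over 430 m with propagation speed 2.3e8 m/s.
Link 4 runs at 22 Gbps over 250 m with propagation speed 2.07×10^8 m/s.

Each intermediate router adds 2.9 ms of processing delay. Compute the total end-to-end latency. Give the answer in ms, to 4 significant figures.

L = 1000 × 8 = 8000 bits.
Transmission delays (L/R per hop): 0.0285714, 0.0119403, 0.00987654, 0.000363636 ms; sum = 0.0507519 ms.
Propagation delays (d/s per hop): 8.09524, 0.00895, 0.00186957, 0.00120773 ms; sum = 8.10727 ms.
Processing at 3 router(s): 3 × 2.9 ms = 8.7 ms.
End-to-end = 16.86 ms.

16.86 ms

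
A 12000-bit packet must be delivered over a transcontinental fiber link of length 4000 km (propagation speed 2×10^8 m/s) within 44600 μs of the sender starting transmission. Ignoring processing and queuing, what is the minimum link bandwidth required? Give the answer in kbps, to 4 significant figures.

487.8 kbps

Propagation delay = 4000000 / 200000000 = 20000 μs.
Transmission budget = 44600 − 20000 = 24600 μs.
R ≥ L / t_tx = 12000 bits / 0.0246 s = 487.8 kbps.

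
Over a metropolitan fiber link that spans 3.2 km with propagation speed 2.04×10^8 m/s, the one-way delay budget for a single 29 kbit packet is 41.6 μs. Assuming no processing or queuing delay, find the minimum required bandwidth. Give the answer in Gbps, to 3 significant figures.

1.12 Gbps

Propagation delay = 3200 / 204000000 = 15.6863 μs.
Transmission budget = 41.6 − 15.6863 = 25.9137 μs.
R ≥ L / t_tx = 29000 bits / 2.59137e-05 s = 1.12 Gbps.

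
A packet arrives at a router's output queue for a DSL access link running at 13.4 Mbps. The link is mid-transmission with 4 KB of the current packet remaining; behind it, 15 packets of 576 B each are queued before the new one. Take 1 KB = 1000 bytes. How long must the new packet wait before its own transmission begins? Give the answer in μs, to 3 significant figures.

Each queued packet: L/R = 4608/13400000 = 343.881 μs.
15 queued → 5158.21 μs.
Plus remaining 32000 bits of current packet: 2388.06 μs.
Queuing delay = 7550 μs.

7550 μs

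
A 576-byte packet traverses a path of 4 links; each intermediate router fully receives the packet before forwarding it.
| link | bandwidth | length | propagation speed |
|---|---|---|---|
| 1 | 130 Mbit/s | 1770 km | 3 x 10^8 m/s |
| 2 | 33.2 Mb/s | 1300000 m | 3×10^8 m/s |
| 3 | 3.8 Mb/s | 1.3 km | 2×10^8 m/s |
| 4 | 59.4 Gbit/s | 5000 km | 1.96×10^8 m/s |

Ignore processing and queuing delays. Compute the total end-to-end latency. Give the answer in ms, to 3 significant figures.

37.1 ms

L = 576 × 8 = 4608 bits.
Transmission delays (L/R per hop): 0.0354462, 0.138795, 1.21263, 7.75758e-05 ms; sum = 1.38695 ms.
Propagation delays (d/s per hop): 5.9, 4.33333, 0.0065, 25.5102 ms; sum = 35.75 ms.
End-to-end = 37.1 ms.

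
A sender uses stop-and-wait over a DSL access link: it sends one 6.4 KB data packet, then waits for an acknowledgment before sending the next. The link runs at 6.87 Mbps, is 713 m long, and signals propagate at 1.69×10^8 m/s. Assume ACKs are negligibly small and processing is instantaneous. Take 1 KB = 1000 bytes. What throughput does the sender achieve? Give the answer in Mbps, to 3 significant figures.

t_tx = L/R = 51200/6870000 = 0.00745269 s.
t_prop = 713/169000000 = 4.21893e-06 s; RTT = 8.43787e-06 s.
Cycle = t_tx + RTT = 0.00746113 s.
Throughput = L / cycle = 51200 / 0.00746113 = 6.86 Mbps.

6.86 Mbps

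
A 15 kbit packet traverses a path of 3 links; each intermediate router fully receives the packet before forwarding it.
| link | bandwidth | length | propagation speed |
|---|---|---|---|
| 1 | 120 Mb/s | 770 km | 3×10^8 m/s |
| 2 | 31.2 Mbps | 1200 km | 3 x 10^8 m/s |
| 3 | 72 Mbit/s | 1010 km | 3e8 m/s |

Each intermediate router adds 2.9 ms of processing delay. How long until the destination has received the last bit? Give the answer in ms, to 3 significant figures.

16.5 ms

L = 15000 bits.
Transmission delays (L/R per hop): 0.125, 0.480769, 0.208333 ms; sum = 0.814103 ms.
Propagation delays (d/s per hop): 2.56667, 4, 3.36667 ms; sum = 9.93333 ms.
Processing at 2 router(s): 2 × 2.9 ms = 5.8 ms.
End-to-end = 16.5 ms.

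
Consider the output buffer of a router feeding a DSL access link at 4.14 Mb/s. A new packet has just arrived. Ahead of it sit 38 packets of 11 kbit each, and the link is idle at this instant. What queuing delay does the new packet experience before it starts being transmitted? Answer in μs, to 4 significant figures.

Each queued packet: L/R = 11000/4.14e+06 = 2657 μs.
38 queued → 100966 μs.
Queuing delay = 101000 μs.

101000 μs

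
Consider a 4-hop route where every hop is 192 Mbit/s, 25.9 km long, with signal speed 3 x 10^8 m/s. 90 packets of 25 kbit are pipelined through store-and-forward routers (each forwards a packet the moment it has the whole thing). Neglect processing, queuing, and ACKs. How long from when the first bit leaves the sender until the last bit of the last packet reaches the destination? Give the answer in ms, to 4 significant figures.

12.45 ms

Per-hop transmission t_tx = L/R = 25000/192000000 = 0.130208 ms.
Per-hop propagation t_prop = 25900/300000000 = 0.0863333 ms.
Pipeline fill: first packet needs 4·t_tx to clear all hops; remaining 89 packets each add one t_tx.
Total = (4+90-1)·t_tx + 4·t_prop = 93·0.130208 + 4·0.0863333 = 12.45 ms.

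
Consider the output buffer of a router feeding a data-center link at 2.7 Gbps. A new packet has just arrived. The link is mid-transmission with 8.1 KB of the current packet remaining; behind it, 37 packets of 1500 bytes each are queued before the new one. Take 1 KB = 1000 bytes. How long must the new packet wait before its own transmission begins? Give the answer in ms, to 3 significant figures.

Each queued packet: L/R = 12000/2700000000 = 0.00444444 ms.
37 queued → 0.164444 ms.
Plus remaining 64800 bits of current packet: 0.024 ms.
Queuing delay = 0.188 ms.

0.188 ms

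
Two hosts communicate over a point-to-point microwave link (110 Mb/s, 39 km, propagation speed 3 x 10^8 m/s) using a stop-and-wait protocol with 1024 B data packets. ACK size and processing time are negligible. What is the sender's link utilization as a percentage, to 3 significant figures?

22.3 %

t_tx = L/R = 8192/110000000 = 7.44727e-05 s.
t_prop = 39000/300000000 = 0.00013 s; RTT = 0.00026 s.
Cycle = t_tx + RTT = 0.000334473 s.
Utilization = t_tx / cycle = 7.44727e-05/0.000334473 = 22.3 %.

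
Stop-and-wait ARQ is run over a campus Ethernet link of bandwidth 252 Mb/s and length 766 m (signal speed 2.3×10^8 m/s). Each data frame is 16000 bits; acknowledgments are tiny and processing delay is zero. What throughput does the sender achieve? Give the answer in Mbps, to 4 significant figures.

228.1 Mbps

t_tx = L/R = 16000/252000000 = 6.34921e-05 s.
t_prop = 766/2.3e+08 = 3.33043e-06 s; RTT = 6.66087e-06 s.
Cycle = t_tx + RTT = 7.01529e-05 s.
Throughput = L / cycle = 16000 / 7.01529e-05 = 228.1 Mbps.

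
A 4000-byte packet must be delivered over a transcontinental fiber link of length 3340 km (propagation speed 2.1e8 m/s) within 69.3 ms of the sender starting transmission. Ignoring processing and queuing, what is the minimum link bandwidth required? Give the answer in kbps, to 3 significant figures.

L = 32000 bits.
Propagation delay = 3340000 / 210000000 = 15.9048 ms.
Transmission budget = 69.3 − 15.9048 = 53.3952 ms.
R ≥ L / t_tx = 32000 bits / 0.0533952 s = 599 kbps.

599 kbps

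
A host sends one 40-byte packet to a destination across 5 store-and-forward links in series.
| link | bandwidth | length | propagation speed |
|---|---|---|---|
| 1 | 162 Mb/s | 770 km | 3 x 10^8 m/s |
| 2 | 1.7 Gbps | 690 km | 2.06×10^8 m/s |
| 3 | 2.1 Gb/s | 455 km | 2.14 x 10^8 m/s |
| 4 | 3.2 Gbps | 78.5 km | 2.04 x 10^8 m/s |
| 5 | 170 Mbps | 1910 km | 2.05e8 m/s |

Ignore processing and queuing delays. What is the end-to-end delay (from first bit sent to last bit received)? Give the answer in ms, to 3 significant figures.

L = 40 × 8 = 320 bits.
Transmission delays (L/R per hop): 0.00197531, 0.000188235, 0.000152381, 0.0001, 0.00188235 ms; sum = 0.00429828 ms.
Propagation delays (d/s per hop): 2.56667, 3.34951, 2.12617, 0.384804, 9.31707 ms; sum = 17.7442 ms.
End-to-end = 17.7 ms.

17.7 ms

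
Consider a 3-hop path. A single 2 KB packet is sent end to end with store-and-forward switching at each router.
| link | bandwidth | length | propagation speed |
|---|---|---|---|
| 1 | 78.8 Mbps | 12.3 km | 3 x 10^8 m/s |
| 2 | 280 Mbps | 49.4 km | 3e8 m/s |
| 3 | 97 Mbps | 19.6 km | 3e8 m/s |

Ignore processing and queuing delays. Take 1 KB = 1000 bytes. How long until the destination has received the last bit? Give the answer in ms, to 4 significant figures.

L = 16000 bits.
Transmission delays (L/R per hop): 0.203046, 0.0571429, 0.164948 ms; sum = 0.425137 ms.
Propagation delays (d/s per hop): 0.041, 0.164667, 0.0653333 ms; sum = 0.271 ms.
End-to-end = 0.6961 ms.

0.6961 ms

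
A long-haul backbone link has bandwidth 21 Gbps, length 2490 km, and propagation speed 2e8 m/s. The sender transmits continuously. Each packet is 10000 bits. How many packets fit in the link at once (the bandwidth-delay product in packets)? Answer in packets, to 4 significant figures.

26150 packets

Propagation delay = 2490000 / 200000000 = 0.01245 s.
BDP = R × t_prop = 21000000000 × 0.01245 = 261450000 bits.
In packets of 10000 bits: 26150 packets.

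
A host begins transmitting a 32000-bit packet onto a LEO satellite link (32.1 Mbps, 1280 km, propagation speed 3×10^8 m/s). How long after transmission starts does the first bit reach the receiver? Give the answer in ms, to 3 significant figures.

First bit experiences only propagation delay: d/s = 1280000/300000000 = 4.27 ms.

4.27 ms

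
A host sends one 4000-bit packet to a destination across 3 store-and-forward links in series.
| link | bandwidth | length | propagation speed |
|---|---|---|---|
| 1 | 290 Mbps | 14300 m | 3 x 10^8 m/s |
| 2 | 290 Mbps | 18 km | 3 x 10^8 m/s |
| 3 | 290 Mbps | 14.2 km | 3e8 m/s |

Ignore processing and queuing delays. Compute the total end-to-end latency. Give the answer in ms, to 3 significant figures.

0.196 ms

Transmission delay per hop = L/R = 4000/290000000 = 0.0137931 ms; 3 hops → 0.0413793 ms.
Propagation delays (d/s per hop): 0.0476667, 0.06, 0.0473333 ms; sum = 0.155 ms.
End-to-end = 0.196 ms.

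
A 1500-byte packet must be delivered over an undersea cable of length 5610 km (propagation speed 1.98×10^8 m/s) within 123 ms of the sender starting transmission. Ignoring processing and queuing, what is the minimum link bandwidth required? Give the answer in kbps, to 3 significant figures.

127 kbps

L = 12000 bits.
Propagation delay = 5610000 / 198000000 = 28.3333 ms.
Transmission budget = 123 − 28.3333 = 94.6667 ms.
R ≥ L / t_tx = 12000 bits / 0.0946667 s = 127 kbps.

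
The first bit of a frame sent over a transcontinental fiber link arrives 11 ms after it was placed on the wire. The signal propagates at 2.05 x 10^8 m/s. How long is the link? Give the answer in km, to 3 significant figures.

d = s × t_prop = 2.05e+08 × 0.011 = 2260 km.

2260 km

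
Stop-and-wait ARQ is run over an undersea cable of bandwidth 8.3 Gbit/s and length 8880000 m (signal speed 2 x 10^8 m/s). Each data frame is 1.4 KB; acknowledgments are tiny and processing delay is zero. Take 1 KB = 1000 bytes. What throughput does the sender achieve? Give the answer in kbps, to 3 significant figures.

t_tx = L/R = 11200/8.3e+09 = 1.3494e-06 s.
t_prop = 8880000/200000000 = 0.0444 s; RTT = 0.0888 s.
Cycle = t_tx + RTT = 0.0888013 s.
Throughput = L / cycle = 11200 / 0.0888013 = 126 kbps.

126 kbps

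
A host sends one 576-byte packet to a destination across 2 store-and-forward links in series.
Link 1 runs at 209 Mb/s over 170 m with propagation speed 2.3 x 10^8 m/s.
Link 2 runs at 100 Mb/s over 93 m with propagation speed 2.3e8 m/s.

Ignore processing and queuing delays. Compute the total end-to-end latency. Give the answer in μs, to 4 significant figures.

69.27 μs

L = 576 × 8 = 4608 bits.
Transmission delays (L/R per hop): 22.0478, 46.08 μs; sum = 68.1278 μs.
Propagation delays (d/s per hop): 0.73913, 0.404348 μs; sum = 1.14348 μs.
End-to-end = 69.27 μs.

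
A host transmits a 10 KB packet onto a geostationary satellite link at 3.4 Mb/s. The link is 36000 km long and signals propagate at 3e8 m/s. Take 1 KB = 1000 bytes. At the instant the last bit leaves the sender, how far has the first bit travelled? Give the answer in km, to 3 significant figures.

t_tx = L/R = 80000/3400000 = 0.0235294 s.
Distance = s × t_tx = 300000000 × 0.0235294 = 7060 km.

7060 km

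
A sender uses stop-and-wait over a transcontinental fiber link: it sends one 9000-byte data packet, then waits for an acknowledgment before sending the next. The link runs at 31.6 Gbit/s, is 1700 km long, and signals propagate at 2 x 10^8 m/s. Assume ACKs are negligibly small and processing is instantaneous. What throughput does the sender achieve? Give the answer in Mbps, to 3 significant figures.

t_tx = L/R = 72000/31600000000 = 2.27848e-06 s.
t_prop = 1700000/200000000 = 0.0085 s; RTT = 0.017 s.
Cycle = t_tx + RTT = 0.0170023 s.
Throughput = L / cycle = 72000 / 0.0170023 = 4.23 Mbps.

4.23 Mbps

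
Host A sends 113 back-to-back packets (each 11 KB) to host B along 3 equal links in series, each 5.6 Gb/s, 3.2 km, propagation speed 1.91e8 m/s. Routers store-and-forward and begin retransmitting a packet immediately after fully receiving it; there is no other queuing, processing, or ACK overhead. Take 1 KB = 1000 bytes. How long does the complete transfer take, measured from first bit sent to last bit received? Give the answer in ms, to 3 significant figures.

Per-hop transmission t_tx = L/R = 88000/5600000000 = 0.0157143 ms.
Per-hop propagation t_prop = 3200/191000000 = 0.0167539 ms.
Pipeline fill: first packet needs 3·t_tx to clear all hops; remaining 112 packets each add one t_tx.
Total = (3+113-1)·t_tx + 3·t_prop = 115·0.0157143 + 3·0.0167539 = 1.86 ms.

1.86 ms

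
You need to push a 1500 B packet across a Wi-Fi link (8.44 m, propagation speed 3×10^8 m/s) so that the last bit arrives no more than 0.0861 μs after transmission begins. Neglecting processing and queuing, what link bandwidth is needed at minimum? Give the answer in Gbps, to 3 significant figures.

207 Gbps

L = 12000 bits.
Propagation delay = 8.44 / 300000000 = 0.0281333 μs.
Transmission budget = 0.0861 − 0.0281333 = 0.0579667 μs.
R ≥ L / t_tx = 12000 bits / 5.79667e-08 s = 207 Gbps.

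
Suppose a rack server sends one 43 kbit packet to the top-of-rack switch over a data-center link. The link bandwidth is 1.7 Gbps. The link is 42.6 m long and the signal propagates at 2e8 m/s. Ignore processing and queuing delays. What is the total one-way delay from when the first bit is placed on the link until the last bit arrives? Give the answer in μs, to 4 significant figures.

L = 43000 bits.
Transmission delay = L/R = 43000 / 1700000000 = 25.2941 μs.
Propagation delay = d/s = 42.6 m / 200000000 m/s = 0.213 μs.
Total = 25.51 μs.

25.51 μs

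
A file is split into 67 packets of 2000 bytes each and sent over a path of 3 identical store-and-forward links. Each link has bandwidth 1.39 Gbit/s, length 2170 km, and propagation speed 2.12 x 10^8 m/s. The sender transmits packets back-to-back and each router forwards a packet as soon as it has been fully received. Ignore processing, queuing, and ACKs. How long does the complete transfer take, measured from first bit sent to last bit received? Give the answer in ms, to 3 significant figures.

Per-hop transmission t_tx = L/R = 16000/1390000000 = 0.0115108 ms.
Per-hop propagation t_prop = 2170000/212000000 = 10.2358 ms.
Pipeline fill: first packet needs 3·t_tx to clear all hops; remaining 66 packets each add one t_tx.
Total = (3+67-1)·t_tx + 3·t_prop = 69·0.0115108 + 3·10.2358 = 31.5 ms.

31.5 ms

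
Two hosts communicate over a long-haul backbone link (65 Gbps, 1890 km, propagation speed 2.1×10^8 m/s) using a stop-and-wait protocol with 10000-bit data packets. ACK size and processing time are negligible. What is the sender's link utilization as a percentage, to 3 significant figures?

t_tx = L/R = 10000/65000000000 = 1.53846e-07 s.
t_prop = 1890000/210000000 = 0.009 s; RTT = 0.018 s.
Cycle = t_tx + RTT = 0.0180002 s.
Utilization = t_tx / cycle = 1.53846e-07/0.0180002 = 0.000855 %.

0.000855 %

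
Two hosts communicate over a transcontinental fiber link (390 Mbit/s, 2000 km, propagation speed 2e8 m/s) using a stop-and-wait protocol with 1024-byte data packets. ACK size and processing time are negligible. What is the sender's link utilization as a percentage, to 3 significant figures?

0.105 %

t_tx = L/R = 8192/390000000 = 2.10051e-05 s.
t_prop = 2000000/200000000 = 0.01 s; RTT = 0.02 s.
Cycle = t_tx + RTT = 0.020021 s.
Utilization = t_tx / cycle = 2.10051e-05/0.020021 = 0.105 %.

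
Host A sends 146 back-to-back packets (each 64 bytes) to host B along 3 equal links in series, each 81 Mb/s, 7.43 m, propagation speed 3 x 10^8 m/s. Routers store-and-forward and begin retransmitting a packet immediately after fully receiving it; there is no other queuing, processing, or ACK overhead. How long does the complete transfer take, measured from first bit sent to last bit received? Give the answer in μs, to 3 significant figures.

936 μs

Per-hop transmission t_tx = L/R = 512/81000000 = 6.32099 μs.
Per-hop propagation t_prop = 7.43/300000000 = 0.0247667 μs.
Pipeline fill: first packet needs 3·t_tx to clear all hops; remaining 145 packets each add one t_tx.
Total = (3+146-1)·t_tx + 3·t_prop = 148·6.32099 + 3·0.0247667 = 936 μs.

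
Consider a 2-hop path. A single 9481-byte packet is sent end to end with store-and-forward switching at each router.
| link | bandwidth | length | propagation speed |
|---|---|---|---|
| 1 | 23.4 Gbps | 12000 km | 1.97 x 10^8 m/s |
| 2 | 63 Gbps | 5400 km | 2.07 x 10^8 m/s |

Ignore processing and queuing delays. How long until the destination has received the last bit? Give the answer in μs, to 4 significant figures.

87010 μs

L = 9481 × 8 = 75848 bits.
Transmission delays (L/R per hop): 3.24137, 1.20394 μs; sum = 4.4453 μs.
Propagation delays (d/s per hop): 60913.7, 26087 μs; sum = 87000.7 μs.
End-to-end = 87010 μs.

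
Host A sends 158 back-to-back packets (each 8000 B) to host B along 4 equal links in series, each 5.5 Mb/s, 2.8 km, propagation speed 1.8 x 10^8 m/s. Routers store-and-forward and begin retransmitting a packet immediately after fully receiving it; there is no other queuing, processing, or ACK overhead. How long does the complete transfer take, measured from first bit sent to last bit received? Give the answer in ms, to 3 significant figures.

1870 ms

Per-hop transmission t_tx = L/R = 64000/5500000 = 11.6364 ms.
Per-hop propagation t_prop = 2800/180000000 = 0.0155556 ms.
Pipeline fill: first packet needs 4·t_tx to clear all hops; remaining 157 packets each add one t_tx.
Total = (4+158-1)·t_tx + 4·t_prop = 161·11.6364 + 4·0.0155556 = 1870 ms.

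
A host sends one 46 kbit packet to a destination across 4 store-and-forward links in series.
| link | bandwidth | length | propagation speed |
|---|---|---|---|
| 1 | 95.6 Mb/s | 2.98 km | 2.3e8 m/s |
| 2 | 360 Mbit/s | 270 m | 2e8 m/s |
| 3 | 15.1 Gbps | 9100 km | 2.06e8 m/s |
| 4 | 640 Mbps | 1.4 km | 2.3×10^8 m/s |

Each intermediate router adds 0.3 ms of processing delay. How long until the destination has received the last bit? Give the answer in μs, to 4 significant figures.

45780 μs

L = 46000 bits.
Transmission delays (L/R per hop): 481.172, 127.778, 3.04636, 71.875 μs; sum = 683.871 μs.
Propagation delays (d/s per hop): 12.9565, 1.35, 44174.8, 6.08696 μs; sum = 44195.2 μs.
Processing at 3 router(s): 3 × 0.3 ms = 900 μs.
End-to-end = 45780 μs.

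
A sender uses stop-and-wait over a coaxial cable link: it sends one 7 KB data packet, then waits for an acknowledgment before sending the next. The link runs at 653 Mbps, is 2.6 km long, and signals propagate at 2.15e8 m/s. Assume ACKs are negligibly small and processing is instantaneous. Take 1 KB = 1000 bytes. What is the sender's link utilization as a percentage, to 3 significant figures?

t_tx = L/R = 56000/653000000 = 8.5758e-05 s.
t_prop = 2600/215000000 = 1.2093e-05 s; RTT = 2.4186e-05 s.
Cycle = t_tx + RTT = 0.000109944 s.
Utilization = t_tx / cycle = 8.5758e-05/0.000109944 = 78.0 %.

78.0 %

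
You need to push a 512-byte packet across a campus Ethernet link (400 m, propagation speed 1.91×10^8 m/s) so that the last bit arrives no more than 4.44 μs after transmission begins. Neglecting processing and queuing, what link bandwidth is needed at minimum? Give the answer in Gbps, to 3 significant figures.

L = 4096 bits.
Propagation delay = 400 / 191000000 = 2.09424 μs.
Transmission budget = 4.44 − 2.09424 = 2.34576 μs.
R ≥ L / t_tx = 4096 bits / 2.34576e-06 s = 1.75 Gbps.

1.75 Gbps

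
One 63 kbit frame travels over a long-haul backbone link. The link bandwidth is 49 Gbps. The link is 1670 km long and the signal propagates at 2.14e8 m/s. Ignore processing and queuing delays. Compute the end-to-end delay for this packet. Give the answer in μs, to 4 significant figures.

7805 μs

L = 63000 bits.
Transmission delay = L/R = 63000 / 49000000000 = 1.28571 μs.
Propagation delay = d/s = 1670000 m / 214000000 m/s = 7803.74 μs.
Total = 7805 μs.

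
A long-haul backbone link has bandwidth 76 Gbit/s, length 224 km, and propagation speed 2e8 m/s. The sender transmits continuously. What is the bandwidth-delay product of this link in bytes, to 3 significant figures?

Propagation delay = 224000 / 200000000 = 0.00112 s.
BDP = R × t_prop = 76000000000 × 0.00112 = 85120000 bits.
In bytes: 85120000/8 = 10600000 bytes.

10600000 bytes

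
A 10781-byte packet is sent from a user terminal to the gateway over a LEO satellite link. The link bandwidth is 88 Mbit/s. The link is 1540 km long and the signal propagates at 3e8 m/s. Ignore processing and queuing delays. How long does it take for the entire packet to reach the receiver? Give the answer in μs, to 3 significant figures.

L = 10781 × 8 = 86248 bits.
Transmission delay = L/R = 86248 / 88000000 = 980.091 μs.
Propagation delay = d/s = 1540000 m / 300000000 m/s = 5133.33 μs.
Total = 6110 μs.

6110 μs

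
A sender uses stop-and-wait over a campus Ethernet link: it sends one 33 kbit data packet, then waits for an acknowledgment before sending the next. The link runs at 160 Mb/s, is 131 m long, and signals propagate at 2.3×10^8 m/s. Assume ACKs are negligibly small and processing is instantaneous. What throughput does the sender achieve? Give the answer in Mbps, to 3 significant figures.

159 Mbps

t_tx = L/R = 33000/160000000 = 0.00020625 s.
t_prop = 131/2.3e+08 = 5.69565e-07 s; RTT = 1.13913e-06 s.
Cycle = t_tx + RTT = 0.000207389 s.
Throughput = L / cycle = 33000 / 0.000207389 = 159 Mbps.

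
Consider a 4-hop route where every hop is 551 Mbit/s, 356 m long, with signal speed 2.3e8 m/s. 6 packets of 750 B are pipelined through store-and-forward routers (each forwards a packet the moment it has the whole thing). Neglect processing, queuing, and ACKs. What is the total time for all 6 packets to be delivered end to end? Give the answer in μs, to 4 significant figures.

Per-hop transmission t_tx = L/R = 6000/551000000 = 10.8893 μs.
Per-hop propagation t_prop = 356/2.3e+08 = 1.54783 μs.
Pipeline fill: first packet needs 4·t_tx to clear all hops; remaining 5 packets each add one t_tx.
Total = (4+6-1)·t_tx + 4·t_prop = 9·10.8893 + 4·1.54783 = 104.2 μs.

104.2 μs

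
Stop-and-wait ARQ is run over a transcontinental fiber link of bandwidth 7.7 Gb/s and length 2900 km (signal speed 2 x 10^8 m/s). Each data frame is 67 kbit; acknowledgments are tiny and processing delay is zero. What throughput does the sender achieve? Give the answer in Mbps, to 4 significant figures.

2.310 Mbps

t_tx = L/R = 67000/7700000000 = 8.7013e-06 s.
t_prop = 2900000/200000000 = 0.0145 s; RTT = 0.029 s.
Cycle = t_tx + RTT = 0.0290087 s.
Throughput = L / cycle = 67000 / 0.0290087 = 2.310 Mbps.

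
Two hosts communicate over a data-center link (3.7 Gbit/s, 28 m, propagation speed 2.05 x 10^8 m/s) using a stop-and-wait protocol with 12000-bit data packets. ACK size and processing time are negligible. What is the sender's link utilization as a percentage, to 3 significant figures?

t_tx = L/R = 12000/3700000000 = 3.24324e-06 s.
t_prop = 28/2.05e+08 = 1.36585e-07 s; RTT = 2.73171e-07 s.
Cycle = t_tx + RTT = 3.51641e-06 s.
Utilization = t_tx / cycle = 3.24324e-06/3.51641e-06 = 92.2 %.

92.2 %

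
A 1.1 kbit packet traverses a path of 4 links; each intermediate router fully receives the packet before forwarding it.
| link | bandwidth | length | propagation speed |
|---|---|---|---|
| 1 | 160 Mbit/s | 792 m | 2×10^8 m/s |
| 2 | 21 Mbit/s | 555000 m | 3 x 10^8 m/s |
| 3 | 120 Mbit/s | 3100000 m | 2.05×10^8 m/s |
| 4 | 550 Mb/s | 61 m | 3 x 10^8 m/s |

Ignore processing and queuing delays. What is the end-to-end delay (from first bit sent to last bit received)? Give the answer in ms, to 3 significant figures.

17.0 ms

L = 1100 bits.
Transmission delays (L/R per hop): 0.006875, 0.052381, 0.00916667, 0.002 ms; sum = 0.0704226 ms.
Propagation delays (d/s per hop): 0.00396, 1.85, 15.122, 0.000203333 ms; sum = 16.9761 ms.
End-to-end = 17.0 ms.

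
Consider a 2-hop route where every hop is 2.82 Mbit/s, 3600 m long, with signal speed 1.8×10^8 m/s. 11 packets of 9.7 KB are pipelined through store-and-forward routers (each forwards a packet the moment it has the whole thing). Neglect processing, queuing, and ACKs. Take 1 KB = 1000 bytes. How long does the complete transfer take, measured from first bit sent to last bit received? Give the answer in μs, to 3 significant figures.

330000 μs

Per-hop transmission t_tx = L/R = 77600/2820000 = 27517.7 μs.
Per-hop propagation t_prop = 3600/180000000 = 20 μs.
Pipeline fill: first packet needs 2·t_tx to clear all hops; remaining 10 packets each add one t_tx.
Total = (2+11-1)·t_tx + 2·t_prop = 12·27517.7 + 2·20 = 330000 μs.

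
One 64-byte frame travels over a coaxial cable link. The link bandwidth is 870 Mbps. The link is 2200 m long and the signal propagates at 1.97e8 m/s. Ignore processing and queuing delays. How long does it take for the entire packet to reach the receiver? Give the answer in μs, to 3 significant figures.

L = 64 × 8 = 512 bits.
Transmission delay = L/R = 512 / 870000000 = 0.588506 μs.
Propagation delay = d/s = 2200 m / 197000000 m/s = 11.1675 μs.
Total = 11.8 μs.

11.8 μs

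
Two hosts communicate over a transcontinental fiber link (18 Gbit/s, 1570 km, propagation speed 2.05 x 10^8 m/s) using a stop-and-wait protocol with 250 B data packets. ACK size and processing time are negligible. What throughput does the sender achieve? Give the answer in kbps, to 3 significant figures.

131 kbps

t_tx = L/R = 2000/18000000000 = 1.11111e-07 s.
t_prop = 1570000/2.05e+08 = 0.00765854 s; RTT = 0.0153171 s.
Cycle = t_tx + RTT = 0.0153172 s.
Throughput = L / cycle = 2000 / 0.0153172 = 131 kbps.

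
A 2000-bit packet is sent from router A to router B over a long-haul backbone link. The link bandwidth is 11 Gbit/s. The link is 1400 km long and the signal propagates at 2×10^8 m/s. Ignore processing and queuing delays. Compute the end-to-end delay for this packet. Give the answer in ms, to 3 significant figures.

Transmission delay = L/R = 2000 / 11000000000 = 0.000181818 ms.
Propagation delay = d/s = 1400000 m / 200000000 m/s = 7 ms.
Total = 7.00 ms.

7.00 ms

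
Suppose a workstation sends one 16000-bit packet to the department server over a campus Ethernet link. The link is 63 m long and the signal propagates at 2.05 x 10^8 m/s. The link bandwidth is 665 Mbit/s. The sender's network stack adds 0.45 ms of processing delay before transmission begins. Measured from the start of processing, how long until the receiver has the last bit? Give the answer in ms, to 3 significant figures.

0.474 ms

Transmission delay = L/R = 16000 / 665000000 = 0.0240602 ms.
Propagation delay = d/s = 63 m / 2.05e+08 m/s = 0.000307317 ms.
Plus processing delay 0.45 ms = 0.45 ms.
Total = 0.474 ms.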